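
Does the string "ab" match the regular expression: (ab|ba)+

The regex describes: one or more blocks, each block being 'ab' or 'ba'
Yes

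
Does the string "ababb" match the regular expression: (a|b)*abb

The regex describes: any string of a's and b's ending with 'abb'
Yes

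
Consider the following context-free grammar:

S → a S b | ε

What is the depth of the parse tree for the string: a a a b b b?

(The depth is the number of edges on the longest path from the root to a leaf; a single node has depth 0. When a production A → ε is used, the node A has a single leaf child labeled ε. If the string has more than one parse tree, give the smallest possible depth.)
The only parse tree applies S → a S b 3 times (once per matching a…b pair) and then S → ε.
The S nodes sit at depths 0, 1, …, 3; the innermost S (depth 3) has the single child ε at depth 4.
The terminal leaves a, b are at depths 1..3, so the longest root-to-leaf path is S → S → … → S → ε with 4 edges.
Depth = 4.

Final answer: 4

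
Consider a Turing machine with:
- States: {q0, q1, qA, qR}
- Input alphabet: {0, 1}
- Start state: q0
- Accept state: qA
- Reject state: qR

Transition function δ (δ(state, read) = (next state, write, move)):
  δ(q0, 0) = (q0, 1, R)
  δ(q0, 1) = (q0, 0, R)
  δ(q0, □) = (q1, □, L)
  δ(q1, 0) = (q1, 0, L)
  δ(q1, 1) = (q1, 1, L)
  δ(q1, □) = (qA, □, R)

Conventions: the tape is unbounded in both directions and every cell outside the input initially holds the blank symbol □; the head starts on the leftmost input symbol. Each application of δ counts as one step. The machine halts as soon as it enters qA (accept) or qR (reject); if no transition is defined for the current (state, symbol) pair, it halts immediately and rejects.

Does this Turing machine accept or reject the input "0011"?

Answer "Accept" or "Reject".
Step 0: [q0]0011 (head at position 0)
Step 1: δ(q0, 0) = (q0, 1, R)  ⊢  1[q0]011 (head at position 1)
Step 2: δ(q0, 0) = (q0, 1, R)  ⊢  11[q0]11 (head at position 2)
Step 3: δ(q0, 1) = (q0, 0, R)  ⊢  110[q0]1 (head at position 3)
Step 4: δ(q0, 1) = (q0, 0, R)  ⊢  1100[q0]□ (head at position 4)
Step 5: δ(q0, □) = (q1, □, L)  ⊢  110[q1]0□ (head at position 3)
Step 6: δ(q1, 0) = (q1, 0, L)  ⊢  11[q1]00□ (head at position 2)
Step 7: δ(q1, 0) = (q1, 0, L)  ⊢  1[q1]100□ (head at position 1)
Step 8: δ(q1, 1) = (q1, 1, L)  ⊢  [q1]1100□ (head at position 0)
Step 9: δ(q1, 1) = (q1, 1, L)  ⊢  [q1]□1100□ (head at position -1)
Step 10: δ(q1, □) = (qA, □, R)  ⊢  □[qA]1100□ (head at position 0)
The machine is in qA, so it halts and accepts.

Final answer: Accept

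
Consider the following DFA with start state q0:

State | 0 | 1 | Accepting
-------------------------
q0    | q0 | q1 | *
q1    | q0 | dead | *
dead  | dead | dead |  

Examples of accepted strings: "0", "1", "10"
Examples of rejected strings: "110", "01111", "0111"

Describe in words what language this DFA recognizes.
binary strings with no two consecutive 1s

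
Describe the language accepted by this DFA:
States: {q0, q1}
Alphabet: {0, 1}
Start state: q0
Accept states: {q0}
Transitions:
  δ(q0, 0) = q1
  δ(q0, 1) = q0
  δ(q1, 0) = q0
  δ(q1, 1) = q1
Analyzing the DFA structure:
Start state: q0
Accept states: {q0}
Interpreting what each state remembers (checking against the transitions):
  q0: an even number of 0s has been read so far
  q1: an odd number of 0s has been read so far
  δ(q0, 0): in q0 (an even number of 0s has been read so far), after reading 0 we have: an odd number of 0s has been read so far → q1
  δ(q0, 1): in q0 (an even number of 0s has been read so far), after reading 1 we have: an even number of 0s has been read so far → q0
  δ(q1, 0): in q1 (an odd number of 0s has been read so far), after reading 0 we have: an even number of 0s has been read so far → q0
  δ(q1, 1): in q1 (an odd number of 0s has been read so far), after reading 1 we have: an odd number of 0s has been read so far → q1
A string is accepted iff it ends in {q0}, i.e. an even number of 0s has been read so far.
Language: All binary strings with an even number of 0s

Final answer: All binary strings with an even number of 0s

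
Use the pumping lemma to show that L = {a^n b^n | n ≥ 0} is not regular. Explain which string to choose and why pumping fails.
Language: L = {a^n b^n | n ≥ 0} (equal numbers of a's followed by b's)
Step 1: Assume for contradiction that L is regular, with pumping length p.
Step 2: Choose s = a^p b^p. Then s ∈ L (it has p a's followed by p b's) and |s| ≥ p.
Step 3: Consider any decomposition s = xyz with |xy| ≤ p and |y| > 0. Since |xy| ≤ p and the first p symbols of s are all a's, y = a^k for some k with 1 ≤ k ≤ p.
Step 4: Pumping up (i = 2): xy²z = a^(p+k) b^p, which has more a's than b's, so xy²z ∉ L.
This contradicts the pumping lemma, so L is not regular.

Final answer: Choose s = a^p b^p. Since |xy| ≤ p, y = a^k with k ≥ 1. Then xy²z = a^(p+k) b^p ∉ L.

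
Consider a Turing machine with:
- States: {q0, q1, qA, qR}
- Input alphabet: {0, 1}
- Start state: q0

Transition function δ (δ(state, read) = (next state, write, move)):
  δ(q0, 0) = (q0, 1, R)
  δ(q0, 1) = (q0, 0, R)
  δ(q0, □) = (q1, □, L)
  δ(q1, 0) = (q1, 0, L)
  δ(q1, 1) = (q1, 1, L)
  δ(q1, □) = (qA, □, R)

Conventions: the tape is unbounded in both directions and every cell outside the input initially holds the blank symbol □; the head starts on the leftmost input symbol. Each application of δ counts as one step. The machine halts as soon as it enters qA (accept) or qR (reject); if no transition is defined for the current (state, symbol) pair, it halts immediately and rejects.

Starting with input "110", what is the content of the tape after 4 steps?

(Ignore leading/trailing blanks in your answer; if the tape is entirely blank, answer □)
Step 0: [q0]110 (head at position 0)
Step 1: δ(q0, 1) = (q0, 0, R)  ⊢  0[q0]10 (head at position 1)
Step 2: δ(q0, 1) = (q0, 0, R)  ⊢  00[q0]0 (head at position 2)
Step 3: δ(q0, 0) = (q0, 1, R)  ⊢  001[q0]□ (head at position 3)
Step 4: δ(q0, □) = (q1, □, L)  ⊢  00[q1]1□ (head at position 2)
Tape after 4 steps (ignoring surrounding blanks): 001

Final answer: Tape: 001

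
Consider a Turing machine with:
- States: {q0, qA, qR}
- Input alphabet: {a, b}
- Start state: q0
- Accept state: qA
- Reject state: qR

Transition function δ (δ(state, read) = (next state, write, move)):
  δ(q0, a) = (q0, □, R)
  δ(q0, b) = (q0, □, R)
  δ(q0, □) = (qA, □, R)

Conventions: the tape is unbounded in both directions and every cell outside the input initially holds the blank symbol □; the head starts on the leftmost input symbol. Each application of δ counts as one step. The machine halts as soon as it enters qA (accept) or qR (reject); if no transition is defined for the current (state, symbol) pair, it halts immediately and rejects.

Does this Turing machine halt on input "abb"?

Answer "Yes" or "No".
Step 0: [q0]abb (head at position 0)
Step 1: δ(q0, a) = (q0, □, R)  ⊢  □[q0]bb (head at position 1)
Step 2: δ(q0, b) = (q0, □, R)  ⊢  □□[q0]b (head at position 2)
Step 3: δ(q0, b) = (q0, □, R)  ⊢  □□□[q0]□ (head at position 3)
Step 4: δ(q0, □) = (qA, □, R)  ⊢  □□□□[qA]□ (head at position 4)
The machine is in qA, so it halts and accepts.
It halts after 4 steps.

Final answer: Yes - halts after 4 steps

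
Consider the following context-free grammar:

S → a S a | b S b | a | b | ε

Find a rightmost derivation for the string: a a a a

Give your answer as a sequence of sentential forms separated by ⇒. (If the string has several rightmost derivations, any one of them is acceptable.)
Start with S.
Step 1: the rightmost non-terminal is S; apply S → a S a:  a S a
Step 2: the rightmost non-terminal is S; apply S → a S a:  a a S a a
Step 3: the rightmost non-terminal is S; apply S → ε:  a a a a

Final answer: S ⇒ a S a ⇒ a a S a a ⇒ a a a a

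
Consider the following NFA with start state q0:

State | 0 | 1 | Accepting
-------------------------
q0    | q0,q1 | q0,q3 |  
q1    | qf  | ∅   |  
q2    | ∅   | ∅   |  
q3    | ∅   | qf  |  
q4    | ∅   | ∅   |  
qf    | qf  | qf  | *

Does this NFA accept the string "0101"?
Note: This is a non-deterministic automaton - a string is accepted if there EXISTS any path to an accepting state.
Track the set of states the NFA could be in: start {q0}
Read '0': {q0} → {q0, q1}
Read '1': {q0, q1} → {q0, q3}
Read '0': {q0, q3} → {q0, q1}
Read '1': {q0, q1} → {q0, q3}
Final set {q0, q3} contains no accepting state → rejected.

Final answer: No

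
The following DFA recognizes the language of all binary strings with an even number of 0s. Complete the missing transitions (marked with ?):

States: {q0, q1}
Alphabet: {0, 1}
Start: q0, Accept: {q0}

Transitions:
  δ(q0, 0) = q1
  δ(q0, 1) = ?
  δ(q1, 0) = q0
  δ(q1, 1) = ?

What each state remembers (consistent with the given transitions and accept states):
  q0: an even number of 0s has been read so far
  q1: an odd number of 0s has been read so far
Filling in the missing entries:
  δ(q0, 1): in q0 (an even number of 0s has been read so far), after reading 1 we have: an even number of 0s has been read so far → q0
  δ(q1, 1): in q1 (an odd number of 0s has been read so far), after reading 1 we have: an odd number of 0s has been read so far → q1

Final answer: δ(q0, 1) = q0; δ(q1, 1) = q1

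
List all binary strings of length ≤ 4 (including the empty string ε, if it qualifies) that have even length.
Checking every binary string of length 0 to 4:
  Length 0: accepted: ε | rejected: (none)
  Length 1: accepted: (none) | rejected: 0, 1
  Length 2: accepted: 00, 01, 10, 11 | rejected: (none)
  Length 3: accepted: (none) | rejected: 000, 001, 010, 011, 100, 101, 110, 111
  Length 4: accepted: 0000, 0001, 0010, 0011, 0100, 0101, 0110, 0111, 1000, 1001, 1010, 1011, 1100, 1101, 1110, 1111 | rejected: (none)
Total: 21 string(s).

Final answer: ε, 00, 01, 10, 11, 0000, 0001, 0010, 0011, 0100, 0101, 0110, 0111, 1000, 1001, 1010, 1011, 1100, 1101, 1110, 1111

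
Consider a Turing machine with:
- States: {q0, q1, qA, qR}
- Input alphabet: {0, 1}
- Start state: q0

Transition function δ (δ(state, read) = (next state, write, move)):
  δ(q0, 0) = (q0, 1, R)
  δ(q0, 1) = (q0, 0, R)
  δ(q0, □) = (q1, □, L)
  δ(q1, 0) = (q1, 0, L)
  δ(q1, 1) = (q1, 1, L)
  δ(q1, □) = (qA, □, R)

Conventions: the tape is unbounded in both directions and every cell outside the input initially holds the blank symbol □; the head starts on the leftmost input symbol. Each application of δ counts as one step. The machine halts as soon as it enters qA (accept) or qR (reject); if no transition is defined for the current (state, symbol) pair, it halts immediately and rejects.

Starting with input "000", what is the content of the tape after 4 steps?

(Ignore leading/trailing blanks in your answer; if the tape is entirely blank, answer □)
Step 0: [q0]000 (head at position 0)
Step 1: δ(q0, 0) = (q0, 1, R)  ⊢  1[q0]00 (head at position 1)
Step 2: δ(q0, 0) = (q0, 1, R)  ⊢  11[q0]0 (head at position 2)
Step 3: δ(q0, 0) = (q0, 1, R)  ⊢  111[q0]□ (head at position 3)
Step 4: δ(q0, □) = (q1, □, L)  ⊢  11[q1]1□ (head at position 2)
Tape after 4 steps (ignoring surrounding blanks): 111

Final answer: Tape: 111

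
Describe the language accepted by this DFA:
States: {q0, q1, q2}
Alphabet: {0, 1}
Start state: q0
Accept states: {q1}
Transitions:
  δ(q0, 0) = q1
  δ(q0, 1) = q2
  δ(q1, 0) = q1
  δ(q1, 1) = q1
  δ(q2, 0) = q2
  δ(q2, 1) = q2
Analyzing the DFA structure:
Start state: q0
Accept states: {q1}
Interpreting what each state remembers (checking against the transitions):
  q0: nothing has been read yet
  q1: the first symbol was 0
  q2: the first symbol was 1 (trap state)
  δ(q0, 0): in q0 (nothing has been read yet), after reading 0 we have: the first symbol was 0 → q1
  δ(q0, 1): in q0 (nothing has been read yet), after reading 1 we have: the first symbol was 1 (trap state) → q2
  δ(q1, 0): in q1 (the first symbol was 0), after reading 0 we have: the first symbol was 0 → q1
  δ(q1, 1): in q1 (the first symbol was 0), after reading 1 we have: the first symbol was 0 → q1
  δ(q2, 0): in q2 (the first symbol was 1 (trap state)), after reading 0 we have: the first symbol was 1 (trap state) → q2
  δ(q2, 1): in q2 (the first symbol was 1 (trap state)), after reading 1 we have: the first symbol was 1 (trap state) → q2
A string is accepted iff it ends in {q1}, i.e. the first symbol was 0.
Language: All binary strings starting with 0

Final answer: All binary strings starting with 0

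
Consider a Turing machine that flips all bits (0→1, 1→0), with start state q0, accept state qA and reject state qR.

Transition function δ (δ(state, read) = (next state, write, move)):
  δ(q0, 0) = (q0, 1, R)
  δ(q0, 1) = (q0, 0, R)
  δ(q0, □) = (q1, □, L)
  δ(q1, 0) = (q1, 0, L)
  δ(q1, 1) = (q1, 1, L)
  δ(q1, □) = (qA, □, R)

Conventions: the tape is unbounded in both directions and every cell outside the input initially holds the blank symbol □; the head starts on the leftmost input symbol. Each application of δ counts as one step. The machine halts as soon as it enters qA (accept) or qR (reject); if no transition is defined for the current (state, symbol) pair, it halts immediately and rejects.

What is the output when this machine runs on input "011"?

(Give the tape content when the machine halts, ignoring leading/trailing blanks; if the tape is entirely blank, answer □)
Step 0: [q0]011 (head at position 0)
Step 1: δ(q0, 0) = (q0, 1, R)  ⊢  1[q0]11 (head at position 1)
Step 2: δ(q0, 1) = (q0, 0, R)  ⊢  10[q0]1 (head at position 2)
Step 3: δ(q0, 1) = (q0, 0, R)  ⊢  100[q0]□ (head at position 3)
Step 4: δ(q0, □) = (q1, □, L)  ⊢  10[q1]0□ (head at position 2)
Step 5: δ(q1, 0) = (q1, 0, L)  ⊢  1[q1]00□ (head at position 1)
Step 6: δ(q1, 0) = (q1, 0, L)  ⊢  [q1]100□ (head at position 0)
Step 7: δ(q1, 1) = (q1, 1, L)  ⊢  [q1]□100□ (head at position -1)
Step 8: δ(q1, □) = (qA, □, R)  ⊢  □[qA]100□ (head at position 0)
The machine is in qA, so it halts and accepts.
Tape content when halted (ignoring surrounding blanks): 100

Final answer: Output: 100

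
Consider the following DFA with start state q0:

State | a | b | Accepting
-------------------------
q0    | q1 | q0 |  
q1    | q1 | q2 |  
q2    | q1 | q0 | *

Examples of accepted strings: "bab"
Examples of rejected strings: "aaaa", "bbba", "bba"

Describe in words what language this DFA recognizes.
strings over {a,b} ending with 'ab'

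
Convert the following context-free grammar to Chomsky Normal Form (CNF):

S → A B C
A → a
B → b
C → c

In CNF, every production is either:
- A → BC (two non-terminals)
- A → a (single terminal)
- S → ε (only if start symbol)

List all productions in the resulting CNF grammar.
The grammar has no ε-productions or unit productions to eliminate.
A → a is already in CNF (single terminal) – keep it.
B → b is already in CNF (single terminal) – keep it.
C → c is already in CNF (single terminal) – keep it.
S → A B C has 3 symbols on the right: break it into binary productions S → A X0, X0 → B C.
Resulting CNF grammar (5 productions): A → a; B → b; C → c; S → A X0; X0 → B C

Final answer: A → a; B → b; C → c; S → A X0; X0 → B C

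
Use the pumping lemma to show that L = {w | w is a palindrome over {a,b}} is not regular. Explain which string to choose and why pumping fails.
Language: L = {w | w is a palindrome over {a,b}} (strings that read the same forwards and backwards)
Step 1: Assume for contradiction that L is regular, with pumping length p.
Step 2: Choose s = a^p b a^p. Then s ∈ L (it reads the same forwards and backwards) and |s| ≥ p.
Step 3: Consider any decomposition s = xyz with |xy| ≤ p and |y| > 0. Since |xy| ≤ p and the first p symbols of s are all a's, y = a^k for some k with 1 ≤ k ≤ p.
Step 4: Pumping up (i = 2): xy²z = a^(p+k) b a^p. Its reverse is a^p b a^(p+k) ≠ a^(p+k) b a^p (the single b is no longer in the middle), so xy²z is not a palindrome and xy²z ∉ L.
This contradicts the pumping lemma, so L is not regular.

Final answer: Choose s = a^p b a^p. Since |xy| ≤ p, y = a^k with k ≥ 1. Then xy²z = a^(p+k) b a^p is not a palindrome, so ∉ L.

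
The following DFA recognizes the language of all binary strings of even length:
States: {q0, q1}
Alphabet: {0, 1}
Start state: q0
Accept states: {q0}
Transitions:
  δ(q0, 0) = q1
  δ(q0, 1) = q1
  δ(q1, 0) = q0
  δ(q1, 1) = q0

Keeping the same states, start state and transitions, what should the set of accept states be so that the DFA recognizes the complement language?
The DFA is complete (every state has a transition on every symbol), so the complement
is recognized by the same DFA with accepting and non-accepting states swapped.
Original accept states: {q0}
Complement accept states = All states - Original accept states
= {q0, q1} - {q0}
= {q1}
Complement language: strings of ODD length

Final answer: {q1}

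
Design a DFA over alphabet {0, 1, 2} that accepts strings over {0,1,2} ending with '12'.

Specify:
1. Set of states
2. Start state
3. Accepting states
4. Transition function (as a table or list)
One valid DFA (any DFA recognizing the same language is acceptable):
States: {q0, q1, q2}
Start: q0
Accepting: {q2}
Transitions (accepting states marked with *):
State | 0 | 1 | 2 | Accepting
-----------------------------
q0    | q0 | q1 | q0 |  
q1    | q0 | q1 | q2 |  
q2    | q0 | q1 | q0 | *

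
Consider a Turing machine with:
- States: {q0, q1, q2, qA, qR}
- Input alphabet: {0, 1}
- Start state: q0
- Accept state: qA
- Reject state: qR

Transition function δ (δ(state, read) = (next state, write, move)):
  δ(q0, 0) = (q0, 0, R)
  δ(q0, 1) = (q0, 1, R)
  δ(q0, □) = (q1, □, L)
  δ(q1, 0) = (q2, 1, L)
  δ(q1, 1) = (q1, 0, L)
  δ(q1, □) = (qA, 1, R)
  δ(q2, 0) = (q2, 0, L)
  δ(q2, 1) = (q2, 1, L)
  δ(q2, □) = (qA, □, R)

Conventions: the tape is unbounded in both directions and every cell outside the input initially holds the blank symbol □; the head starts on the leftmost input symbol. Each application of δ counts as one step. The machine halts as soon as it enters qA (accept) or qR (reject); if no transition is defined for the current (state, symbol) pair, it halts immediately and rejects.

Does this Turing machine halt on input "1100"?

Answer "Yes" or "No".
Step 0: [q0]1100 (head at position 0)
Step 1: δ(q0, 1) = (q0, 1, R)  ⊢  1[q0]100 (head at position 1)
Step 2: δ(q0, 1) = (q0, 1, R)  ⊢  11[q0]00 (head at position 2)
Step 3: δ(q0, 0) = (q0, 0, R)  ⊢  110[q0]0 (head at position 3)
Step 4: δ(q0, 0) = (q0, 0, R)  ⊢  1100[q0]□ (head at position 4)
Step 5: δ(q0, □) = (q1, □, L)  ⊢  110[q1]0□ (head at position 3)
Step 6: δ(q1, 0) = (q2, 1, L)  ⊢  11[q2]01□ (head at position 2)
Step 7: δ(q2, 0) = (q2, 0, L)  ⊢  1[q2]101□ (head at position 1)
Step 8: δ(q2, 1) = (q2, 1, L)  ⊢  [q2]1101□ (head at position 0)
Step 9: δ(q2, 1) = (q2, 1, L)  ⊢  [q2]□1101□ (head at position -1)
Step 10: δ(q2, □) = (qA, □, R)  ⊢  □[qA]1101□ (head at position 0)
The machine is in qA, so it halts and accepts.
It halts after 10 steps.

Final answer: Yes - halts after 10 steps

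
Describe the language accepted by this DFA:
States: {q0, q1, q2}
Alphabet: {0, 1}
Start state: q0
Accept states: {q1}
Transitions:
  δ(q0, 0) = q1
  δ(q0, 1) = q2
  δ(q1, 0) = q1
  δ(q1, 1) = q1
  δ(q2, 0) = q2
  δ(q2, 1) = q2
Analyzing the DFA structure:
Start state: q0
Accept states: {q1}
Interpreting what each state remembers (checking against the transitions):
  q0: nothing has been read yet
  q1: the first symbol was 0
  q2: the first symbol was 1 (trap state)
  δ(q0, 0): in q0 (nothing has been read yet), after reading 0 we have: the first symbol was 0 → q1
  δ(q0, 1): in q0 (nothing has been read yet), after reading 1 we have: the first symbol was 1 (trap state) → q2
  δ(q1, 0): in q1 (the first symbol was 0), after reading 0 we have: the first symbol was 0 → q1
  δ(q1, 1): in q1 (the first symbol was 0), after reading 1 we have: the first symbol was 0 → q1
  δ(q2, 0): in q2 (the first symbol was 1 (trap state)), after reading 0 we have: the first symbol was 1 (trap state) → q2
  δ(q2, 1): in q2 (the first symbol was 1 (trap state)), after reading 1 we have: the first symbol was 1 (trap state) → q2
A string is accepted iff it ends in {q1}, i.e. the first symbol was 0.
Language: All binary strings starting with 0

Final answer: All binary strings starting with 0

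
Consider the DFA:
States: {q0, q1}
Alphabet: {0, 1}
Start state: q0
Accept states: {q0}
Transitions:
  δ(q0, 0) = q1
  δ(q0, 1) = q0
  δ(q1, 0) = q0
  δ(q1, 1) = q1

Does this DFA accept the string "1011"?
Processing string "1011":
  q0 --1--> q0
  q0 --0--> q1
  q1 --1--> q1
  q1 --1--> q1
Final state: q1
Accept states: {q0}
q1 is not an accept state, so the string is rejected.

Final answer: No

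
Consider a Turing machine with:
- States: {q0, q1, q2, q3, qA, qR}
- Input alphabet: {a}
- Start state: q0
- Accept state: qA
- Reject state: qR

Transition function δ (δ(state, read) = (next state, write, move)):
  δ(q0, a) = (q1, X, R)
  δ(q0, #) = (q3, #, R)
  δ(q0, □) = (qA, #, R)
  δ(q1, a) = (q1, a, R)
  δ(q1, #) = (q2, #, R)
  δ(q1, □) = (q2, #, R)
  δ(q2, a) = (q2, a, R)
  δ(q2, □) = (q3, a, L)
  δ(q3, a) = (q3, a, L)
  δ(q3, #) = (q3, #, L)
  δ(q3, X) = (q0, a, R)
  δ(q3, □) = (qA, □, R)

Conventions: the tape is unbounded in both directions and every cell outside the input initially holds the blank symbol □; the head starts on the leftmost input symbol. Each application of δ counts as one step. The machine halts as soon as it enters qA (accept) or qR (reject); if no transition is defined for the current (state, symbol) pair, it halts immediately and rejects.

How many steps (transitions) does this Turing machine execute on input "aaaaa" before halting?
Trace (configuration after each step, as tape_left[state]tape_right with head position):
Step 0: [q0]aaaaa (head at position 0)
Step 1: X[q1]aaaa (head 1)
Step 2: Xa[q1]aaa (head 2)
Step 3: Xaa[q1]aa (head 3)
Step 4: Xaaa[q1]a (head 4)
Step 5: Xaaaa[q1]□ (head 5)
Step 6: Xaaaa#[q2]□ (head 6)
Step 7: Xaaaa[q3]#a (head 5)
Step 8: Xaaa[q3]a#a (head 4)
Step 9: Xaa[q3]aa#a (head 3)
Step 10: Xa[q3]aaa#a (head 2)
Step 11: X[q3]aaaa#a (head 1)
Step 12: [q3]Xaaaa#a (head 0)
Step 13: a[q0]aaaa#a (head 1)
Step 14: aX[q1]aaa#a (head 2)
Step 15: aXa[q1]aa#a (head 3)
Step 16: aXaa[q1]a#a (head 4)
Step 17: aXaaa[q1]#a (head 5)
Step 18: aXaaa#[q2]a (head 6)
Step 19: aXaaa#a[q2]□ (head 7)
Step 20: aXaaa#[q3]aa (head 6)
Step 21: aXaaa[q3]#aa (head 5)
Step 22: aXaa[q3]a#aa (head 4)
Step 23: aXa[q3]aa#aa (head 3)
Step 24: aX[q3]aaa#aa (head 2)
Step 25: a[q3]Xaaa#aa (head 1)
Step 26: aa[q0]aaa#aa (head 2)
Step 27: aaX[q1]aa#aa (head 3)
Step 28: aaXa[q1]a#aa (head 4)
Step 29: aaXaa[q1]#aa (head 5)
Step 30: aaXaa#[q2]aa (head 6)
Step 31: aaXaa#a[q2]a (head 7)
Step 32: aaXaa#aa[q2]□ (head 8)
Step 33: aaXaa#a[q3]aa (head 7)
Step 34: aaXaa#[q3]aaa (head 6)
Step 35: aaXaa[q3]#aaa (head 5)
Step 36: aaXa[q3]a#aaa (head 4)
Step 37: aaX[q3]aa#aaa (head 3)
Step 38: aa[q3]Xaa#aaa (head 2)
Step 39: aaa[q0]aa#aaa (head 3)
Step 40: aaaX[q1]a#aaa (head 4)
Step 41: aaaXa[q1]#aaa (head 5)
Step 42: aaaXa#[q2]aaa (head 6)
Step 43: aaaXa#a[q2]aa (head 7)
Step 44: aaaXa#aa[q2]a (head 8)
Step 45: aaaXa#aaa[q2]□ (head 9)
Step 46: aaaXa#aa[q3]aa (head 8)
Step 47: aaaXa#a[q3]aaa (head 7)
Step 48: aaaXa#[q3]aaaa (head 6)
Step 49: aaaXa[q3]#aaaa (head 5)
Step 50: aaaX[q3]a#aaaa (head 4)
Step 51: aaa[q3]Xa#aaaa (head 3)
Step 52: aaaa[q0]a#aaaa (head 4)
Step 53: aaaaX[q1]#aaaa (head 5)
Step 54: aaaaX#[q2]aaaa (head 6)
Step 55: aaaaX#a[q2]aaa (head 7)
Step 56: aaaaX#aa[q2]aa (head 8)
Step 57: aaaaX#aaa[q2]a (head 9)
Step 58: aaaaX#aaaa[q2]□ (head 10)
Step 59: aaaaX#aaa[q3]aa (head 9)
Step 60: aaaaX#aa[q3]aaa (head 8)
Step 61: aaaaX#a[q3]aaaa (head 7)
Step 62: aaaaX#[q3]aaaaa (head 6)
Step 63: aaaaX[q3]#aaaaa (head 5)
Step 64: aaaa[q3]X#aaaaa (head 4)
Step 65: aaaaa[q0]#aaaaa (head 5)
Step 66: aaaaa#[q3]aaaaa (head 6)
Step 67: aaaaa[q3]#aaaaa (head 5)
Step 68: aaaa[q3]a#aaaaa (head 4)
Step 69: aaa[q3]aa#aaaaa (head 3)
Step 70: aa[q3]aaa#aaaaa (head 2)
Step 71: a[q3]aaaa#aaaaa (head 1)
Step 72: [q3]aaaaa#aaaaa (head 0)
Step 73: [q3]□aaaaa#aaaaa (head -1)
Step 74: □[qA]aaaaa#aaaaa (head 0)
The machine is in qA, so it halts and accepts.
Number of transitions executed: 74.

Final answer: 74 steps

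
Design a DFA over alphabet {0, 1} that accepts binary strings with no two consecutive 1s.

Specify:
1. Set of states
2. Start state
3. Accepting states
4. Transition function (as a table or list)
One valid DFA (any DFA recognizing the same language is acceptable):
States: {q0, q1, dead}
Start: q0
Accepting: {q0, q1}
Transitions (accepting states marked with *):
State | 0 | 1 | Accepting
-------------------------
q0    | q0 | q1 | *
q1    | q0 | dead | *
dead  | dead | dead |  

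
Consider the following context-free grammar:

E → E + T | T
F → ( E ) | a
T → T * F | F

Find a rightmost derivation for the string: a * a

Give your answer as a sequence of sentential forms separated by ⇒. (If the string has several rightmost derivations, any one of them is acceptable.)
Start with E.
Step 1: the rightmost non-terminal is E; apply E → T:  T
Step 2: the rightmost non-terminal is T; apply T → T * F:  T * F
Step 3: the rightmost non-terminal is F; apply F → a:  T * a
Step 4: the rightmost non-terminal is T; apply T → F:  F * a
Step 5: the rightmost non-terminal is F; apply F → a:  a * a

Final answer: E ⇒ T ⇒ T * F ⇒ T * a ⇒ F * a ⇒ a * a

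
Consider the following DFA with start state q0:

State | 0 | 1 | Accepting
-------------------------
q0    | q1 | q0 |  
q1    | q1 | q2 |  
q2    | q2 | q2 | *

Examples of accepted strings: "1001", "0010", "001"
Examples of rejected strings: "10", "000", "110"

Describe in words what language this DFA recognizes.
binary strings containing '01' as a substring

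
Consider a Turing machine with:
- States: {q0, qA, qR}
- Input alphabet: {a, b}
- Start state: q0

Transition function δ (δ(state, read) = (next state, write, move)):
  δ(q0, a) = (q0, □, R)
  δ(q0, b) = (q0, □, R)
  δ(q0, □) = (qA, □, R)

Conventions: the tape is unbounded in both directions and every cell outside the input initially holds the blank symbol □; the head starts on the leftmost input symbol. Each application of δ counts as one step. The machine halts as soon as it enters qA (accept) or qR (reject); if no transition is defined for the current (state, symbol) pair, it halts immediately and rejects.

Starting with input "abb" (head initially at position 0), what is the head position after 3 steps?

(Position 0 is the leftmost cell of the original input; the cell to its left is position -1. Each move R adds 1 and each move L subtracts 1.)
Step 0: [q0]abb (head at position 0)
Step 1: δ(q0, a) = (q0, □, R)  ⊢  □[q0]bb (head at position 1)
Step 2: δ(q0, b) = (q0, □, R)  ⊢  □□[q0]b (head at position 2)
Step 3: δ(q0, b) = (q0, □, R)  ⊢  □□□[q0]□ (head at position 3)
Head position after 3 steps: 3

Final answer: Position 3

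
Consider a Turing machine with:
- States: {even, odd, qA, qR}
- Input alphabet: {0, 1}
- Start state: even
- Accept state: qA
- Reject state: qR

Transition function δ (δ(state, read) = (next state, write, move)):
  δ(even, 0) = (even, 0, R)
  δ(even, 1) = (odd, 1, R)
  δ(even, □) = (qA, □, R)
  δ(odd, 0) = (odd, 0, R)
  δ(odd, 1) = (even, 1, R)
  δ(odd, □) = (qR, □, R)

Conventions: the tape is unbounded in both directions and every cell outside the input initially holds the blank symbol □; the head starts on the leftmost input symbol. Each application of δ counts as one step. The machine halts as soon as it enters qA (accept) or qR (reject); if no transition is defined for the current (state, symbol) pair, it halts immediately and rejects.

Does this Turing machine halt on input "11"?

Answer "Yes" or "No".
Step 0: [even]11 (head at position 0)
Step 1: δ(even, 1) = (odd, 1, R)  ⊢  1[odd]1 (head at position 1)
Step 2: δ(odd, 1) = (even, 1, R)  ⊢  11[even]□ (head at position 2)
Step 3: δ(even, □) = (qA, □, R)  ⊢  11□[qA]□ (head at position 3)
The machine is in qA, so it halts and accepts.
It halts after 3 steps.

Final answer: Yes - halts after 3 steps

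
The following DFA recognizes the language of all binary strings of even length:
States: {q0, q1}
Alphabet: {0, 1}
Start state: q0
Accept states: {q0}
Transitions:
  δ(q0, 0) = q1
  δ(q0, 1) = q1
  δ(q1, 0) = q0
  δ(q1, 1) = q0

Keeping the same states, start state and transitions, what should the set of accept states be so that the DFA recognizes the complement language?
The DFA is complete (every state has a transition on every symbol), so the complement
is recognized by the same DFA with accepting and non-accepting states swapped.
Original accept states: {q0}
Complement accept states = All states - Original accept states
= {q0, q1} - {q0}
= {q1}
Complement language: strings of ODD length

Final answer: {q1}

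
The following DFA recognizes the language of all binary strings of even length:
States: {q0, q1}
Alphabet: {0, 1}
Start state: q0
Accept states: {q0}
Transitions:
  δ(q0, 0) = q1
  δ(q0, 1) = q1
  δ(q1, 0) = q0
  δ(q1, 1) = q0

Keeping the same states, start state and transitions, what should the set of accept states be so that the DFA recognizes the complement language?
The DFA is complete (every state has a transition on every symbol), so the complement
is recognized by the same DFA with accepting and non-accepting states swapped.
Original accept states: {q0}
Complement accept states = All states - Original accept states
= {q0, q1} - {q0}
= {q1}
Complement language: strings of ODD length

Final answer: {q1}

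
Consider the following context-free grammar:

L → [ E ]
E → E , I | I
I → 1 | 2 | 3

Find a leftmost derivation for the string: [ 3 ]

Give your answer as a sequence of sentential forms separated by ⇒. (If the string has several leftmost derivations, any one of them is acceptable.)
Start with L.
Step 1: the leftmost non-terminal is L; apply L → [ E ]:  [ E ]
Step 2: the leftmost non-terminal is E; apply E → I:  [ I ]
Step 3: the leftmost non-terminal is I; apply I → 3:  [ 3 ]

Final answer: L ⇒ [ E ] ⇒ [ I ] ⇒ [ 3 ]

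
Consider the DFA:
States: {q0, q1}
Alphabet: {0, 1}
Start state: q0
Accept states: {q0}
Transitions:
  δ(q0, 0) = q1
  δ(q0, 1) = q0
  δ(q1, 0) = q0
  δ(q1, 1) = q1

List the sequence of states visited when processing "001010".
Starting at q0
Read '0': q0 -> q1
Read '0': q1 -> q0
Read '1': q0 -> q0
Read '0': q0 -> q1
Read '1': q1 -> q1
Read '0': q1 -> q0

Final answer: q0 -> q1 -> q0 -> q0 -> q1 -> q1 -> q0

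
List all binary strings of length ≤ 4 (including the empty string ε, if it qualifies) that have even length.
Checking every binary string of length 0 to 4:
  Length 0: accepted: ε | rejected: (none)
  Length 1: accepted: (none) | rejected: 0, 1
  Length 2: accepted: 00, 01, 10, 11 | rejected: (none)
  Length 3: accepted: (none) | rejected: 000, 001, 010, 011, 100, 101, 110, 111
  Length 4: accepted: 0000, 0001, 0010, 0011, 0100, 0101, 0110, 0111, 1000, 1001, 1010, 1011, 1100, 1101, 1110, 1111 | rejected: (none)
Total: 21 string(s).

Final answer: ε, 00, 01, 10, 11, 0000, 0001, 0010, 0011, 0100, 0101, 0110, 0111, 1000, 1001, 1010, 1011, 1100, 1101, 1110, 1111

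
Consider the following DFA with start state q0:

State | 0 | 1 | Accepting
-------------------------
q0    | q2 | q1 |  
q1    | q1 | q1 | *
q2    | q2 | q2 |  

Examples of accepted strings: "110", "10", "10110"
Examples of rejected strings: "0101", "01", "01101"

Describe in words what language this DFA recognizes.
non-empty binary strings starting with 1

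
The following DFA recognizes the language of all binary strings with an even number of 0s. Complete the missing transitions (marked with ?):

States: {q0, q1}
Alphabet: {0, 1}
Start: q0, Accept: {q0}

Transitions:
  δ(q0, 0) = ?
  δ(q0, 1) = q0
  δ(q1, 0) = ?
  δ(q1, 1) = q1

What each state remembers (consistent with the given transitions and accept states):
  q0: an even number of 0s has been read so far
  q1: an odd number of 0s has been read so far
Filling in the missing entries:
  δ(q0, 0): in q0 (an even number of 0s has been read so far), after reading 0 we have: an odd number of 0s has been read so far → q1
  δ(q1, 0): in q1 (an odd number of 0s has been read so far), after reading 0 we have: an even number of 0s has been read so far → q0

Final answer: δ(q0, 0) = q1; δ(q1, 0) = q0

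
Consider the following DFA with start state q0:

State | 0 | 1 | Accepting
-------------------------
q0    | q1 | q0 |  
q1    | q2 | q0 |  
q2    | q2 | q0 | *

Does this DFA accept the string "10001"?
Start in q0.
Read '1': q0 → q0
Read '0': q0 → q1
Read '0': q1 → q2
Read '0': q2 → q2
Read '1': q2 → q0
Final state q0 is not accepting, so the string is rejected.

Final answer: No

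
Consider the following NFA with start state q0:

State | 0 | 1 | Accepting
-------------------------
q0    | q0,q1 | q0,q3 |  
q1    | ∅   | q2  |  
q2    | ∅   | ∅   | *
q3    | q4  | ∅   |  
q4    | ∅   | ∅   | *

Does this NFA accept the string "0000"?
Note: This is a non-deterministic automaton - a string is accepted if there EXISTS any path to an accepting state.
Track the set of states the NFA could be in: start {q0}
Read '0': {q0} → {q0, q1}
Read '0': {q0, q1} → {q0, q1}
Read '0': {q0, q1} → {q0, q1}
Read '0': {q0, q1} → {q0, q1}
Final set {q0, q1} contains no accepting state → rejected.

Final answer: No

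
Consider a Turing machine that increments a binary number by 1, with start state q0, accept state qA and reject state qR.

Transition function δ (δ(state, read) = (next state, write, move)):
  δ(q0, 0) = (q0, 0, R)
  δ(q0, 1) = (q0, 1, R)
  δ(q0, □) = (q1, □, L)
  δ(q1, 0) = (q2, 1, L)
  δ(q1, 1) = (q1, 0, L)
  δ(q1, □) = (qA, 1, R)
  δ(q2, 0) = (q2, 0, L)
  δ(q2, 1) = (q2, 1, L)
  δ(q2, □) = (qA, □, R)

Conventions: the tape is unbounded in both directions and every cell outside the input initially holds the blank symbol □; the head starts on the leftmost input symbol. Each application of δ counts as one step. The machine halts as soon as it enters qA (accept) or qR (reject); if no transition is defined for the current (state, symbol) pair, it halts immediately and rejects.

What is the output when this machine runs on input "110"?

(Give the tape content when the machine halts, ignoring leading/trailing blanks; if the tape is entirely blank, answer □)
Step 0: [q0]110 (head at position 0)
Step 1: δ(q0, 1) = (q0, 1, R)  ⊢  1[q0]10 (head at position 1)
Step 2: δ(q0, 1) = (q0, 1, R)  ⊢  11[q0]0 (head at position 2)
Step 3: δ(q0, 0) = (q0, 0, R)  ⊢  110[q0]□ (head at position 3)
Step 4: δ(q0, □) = (q1, □, L)  ⊢  11[q1]0□ (head at position 2)
Step 5: δ(q1, 0) = (q2, 1, L)  ⊢  1[q2]11□ (head at position 1)
Step 6: δ(q2, 1) = (q2, 1, L)  ⊢  [q2]111□ (head at position 0)
Step 7: δ(q2, 1) = (q2, 1, L)  ⊢  [q2]□111□ (head at position -1)
Step 8: δ(q2, □) = (qA, □, R)  ⊢  □[qA]111□ (head at position 0)
The machine is in qA, so it halts and accepts.
Tape content when halted (ignoring surrounding blanks): 111

Final answer: Output: 111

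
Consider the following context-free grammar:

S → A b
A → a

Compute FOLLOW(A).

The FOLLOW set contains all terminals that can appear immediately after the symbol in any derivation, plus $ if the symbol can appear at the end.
A occurs only in S → A b, where it is immediately followed by the terminal b. So FOLLOW(A) = {b}.

Final answer: {b}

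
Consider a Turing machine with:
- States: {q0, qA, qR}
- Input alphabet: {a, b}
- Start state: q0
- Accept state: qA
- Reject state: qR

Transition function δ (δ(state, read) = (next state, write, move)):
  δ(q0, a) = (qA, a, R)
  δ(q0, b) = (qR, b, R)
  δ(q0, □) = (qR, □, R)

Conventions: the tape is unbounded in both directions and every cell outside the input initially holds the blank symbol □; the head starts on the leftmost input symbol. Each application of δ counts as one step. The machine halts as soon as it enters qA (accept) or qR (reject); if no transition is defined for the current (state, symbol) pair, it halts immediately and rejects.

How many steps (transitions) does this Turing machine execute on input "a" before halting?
Step 0: [q0]a (head at position 0)
Step 1: δ(q0, a) = (qA, a, R)  ⊢  a[qA]□ (head at position 1)
The machine is in qA, so it halts and accepts.
Number of transitions executed: 1.

Final answer: 1 steps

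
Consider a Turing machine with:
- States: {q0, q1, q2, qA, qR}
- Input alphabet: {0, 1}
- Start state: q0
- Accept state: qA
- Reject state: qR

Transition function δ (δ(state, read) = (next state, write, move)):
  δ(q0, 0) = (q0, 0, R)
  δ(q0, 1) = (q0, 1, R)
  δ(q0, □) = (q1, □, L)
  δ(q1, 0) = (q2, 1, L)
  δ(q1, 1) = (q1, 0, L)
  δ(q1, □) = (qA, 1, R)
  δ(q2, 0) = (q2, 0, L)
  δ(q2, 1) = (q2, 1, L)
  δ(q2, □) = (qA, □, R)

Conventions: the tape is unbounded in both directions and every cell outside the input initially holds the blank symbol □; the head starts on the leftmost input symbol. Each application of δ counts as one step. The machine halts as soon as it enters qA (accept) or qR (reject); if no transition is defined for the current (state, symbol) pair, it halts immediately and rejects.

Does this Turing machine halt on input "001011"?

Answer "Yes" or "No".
Step 0: [q0]001011 (head at position 0)
Step 1: δ(q0, 0) = (q0, 0, R)  ⊢  0[q0]01011 (head at position 1)
Step 2: δ(q0, 0) = (q0, 0, R)  ⊢  00[q0]1011 (head at position 2)
Step 3: δ(q0, 1) = (q0, 1, R)  ⊢  001[q0]011 (head at position 3)
Step 4: δ(q0, 0) = (q0, 0, R)  ⊢  0010[q0]11 (head at position 4)
Step 5: δ(q0, 1) = (q0, 1, R)  ⊢  00101[q0]1 (head at position 5)
Step 6: δ(q0, 1) = (q0, 1, R)  ⊢  001011[q0]□ (head at position 6)
Step 7: δ(q0, □) = (q1, □, L)  ⊢  00101[q1]1□ (head at position 5)
Step 8: δ(q1, 1) = (q1, 0, L)  ⊢  0010[q1]10□ (head at position 4)
Step 9: δ(q1, 1) = (q1, 0, L)  ⊢  001[q1]000□ (head at position 3)
Step 10: δ(q1, 0) = (q2, 1, L)  ⊢  00[q2]1100□ (head at position 2)
Step 11: δ(q2, 1) = (q2, 1, L)  ⊢  0[q2]01100□ (head at position 1)
Step 12: δ(q2, 0) = (q2, 0, L)  ⊢  [q2]001100□ (head at position 0)
Step 13: δ(q2, 0) = (q2, 0, L)  ⊢  [q2]□001100□ (head at position -1)
Step 14: δ(q2, □) = (qA, □, R)  ⊢  □[qA]001100□ (head at position 0)
The machine is in qA, so it halts and accepts.
It halts after 14 steps.

Final answer: Yes - halts after 14 steps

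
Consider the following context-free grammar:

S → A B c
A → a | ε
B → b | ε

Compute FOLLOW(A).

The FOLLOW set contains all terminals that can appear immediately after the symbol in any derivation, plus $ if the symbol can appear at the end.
A occurs in S → A B c followed by B c. Add FIRST(B) minus ε = {b}; B is nullable (B → ε), so what follows B can also follow A: the terminal c. FOLLOW(A) = {b, c}.

Final answer: {b, c}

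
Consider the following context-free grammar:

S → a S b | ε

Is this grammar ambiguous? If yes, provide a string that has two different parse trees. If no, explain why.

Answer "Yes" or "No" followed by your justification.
At every step exactly one production applies: if the remaining string to generate is non-empty it starts with a and ends with b, forcing S → a S b; if it is empty, S → ε is forced. Hence each string a^n b^n has exactly one derivation (S → a S b applied n times, then S → ε) and one parse tree.

Final answer: No - the grammar is unambiguous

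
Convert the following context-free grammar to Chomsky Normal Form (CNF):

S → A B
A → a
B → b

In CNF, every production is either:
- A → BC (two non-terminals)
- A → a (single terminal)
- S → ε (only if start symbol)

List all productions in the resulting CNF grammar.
The grammar has no ε-productions or unit productions to eliminate.
S → A B is already in CNF (two non-terminals) – keep it.
A → a is already in CNF (single terminal) – keep it.
B → b is already in CNF (single terminal) – keep it.
Resulting CNF grammar (3 productions): A → a; B → b; S → A B

Final answer: A → a; B → b; S → A B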